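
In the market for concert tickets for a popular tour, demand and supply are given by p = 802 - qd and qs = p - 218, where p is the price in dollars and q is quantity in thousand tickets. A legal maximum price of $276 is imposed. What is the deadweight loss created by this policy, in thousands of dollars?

54756

Rearranging demand gives qd = 802 - p. Without the control the market clears where 802 - p = p - 218, i.e. p* = 510 and q* = 292.
The ceiling of 276 is below the equilibrium price 510, so it binds.
At p = 276: qd = 802 - 276 = 526 and qs = 276 - 218 = 58.
Quantity traded falls to 58. At q = 58 the demand price is 802 - 58 = 744 and the supply price is 218 + 58 = 276.
Deadweight loss = ½ · (744 - 276) · (292 - 58) = ½ · 468 · 234 = 54756.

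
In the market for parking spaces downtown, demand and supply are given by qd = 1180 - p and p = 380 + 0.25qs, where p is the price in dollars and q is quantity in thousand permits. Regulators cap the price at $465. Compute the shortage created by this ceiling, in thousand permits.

375

Rearranging supply gives qs = 4p - 1520. Without the control the market clears where 1180 - p = 4p - 1520, i.e. p* = 540 and q* = 640.
The ceiling of 465 is below the equilibrium price 540, so it binds.
At p = 465: qd = 1180 - 465 = 715 and qs = 4·465 - 1520 = 340.
Shortage = qd - qs = 715 - 340 = 375.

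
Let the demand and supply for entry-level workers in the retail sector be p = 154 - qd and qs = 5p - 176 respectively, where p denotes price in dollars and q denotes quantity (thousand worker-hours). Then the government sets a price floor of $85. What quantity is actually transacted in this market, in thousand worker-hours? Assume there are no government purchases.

69

Rearranging demand gives qd = 154 - p. Setting quantity demanded equal to quantity supplied, 154 - p = 5p - 176, gives p* = 55 and q* = 99.
Because the floor (85) lies above the market-clearing price, it is binding.
At p = 85: qd = 154 - 85 = 69 and qs = 5·85 - 176 = 249.
The quantity actually transacted is the short side, demand: 69.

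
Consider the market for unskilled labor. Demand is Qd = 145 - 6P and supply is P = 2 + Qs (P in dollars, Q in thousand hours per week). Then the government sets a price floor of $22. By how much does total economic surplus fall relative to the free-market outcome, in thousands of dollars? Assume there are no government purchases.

21

Rearranging supply gives Qs = P - 2. Without the control the market clears where 145 - 6P = P - 2, i.e. P* = 21 and Q* = 19.
The floor of 22 is above the equilibrium price 21, so it binds.
At P = 22: Qd = 145 - 6·22 = 13 and Qs = 22 - 2 = 20.
Quantity traded falls to 13. At Q = 13 the demand price is (145 - 13)/6 = 22 and the supply price is 2 + 13 = 15.
Deadweight loss = ½ · (22 - 15) · (19 - 13) = ½ · 7 · 6 = 21.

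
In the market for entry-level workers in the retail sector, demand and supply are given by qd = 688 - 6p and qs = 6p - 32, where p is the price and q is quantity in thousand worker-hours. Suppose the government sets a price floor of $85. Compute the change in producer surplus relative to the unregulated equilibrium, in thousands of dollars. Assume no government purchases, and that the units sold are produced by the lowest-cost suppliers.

2575

In a free market, 688 - 6p = 6p - 32 gives the equilibrium p* = 60, q* = 328.
Because the floor (85) lies above the market-clearing price, it is binding.
At p = 85: qd = 688 - 6·85 = 178 and qs = 6·85 - 32 = 478.
Producer surplus without the control is ½ · (60 - 16/3) · 328 = 26896/3.
With the floor, 178 units are sold at 85. The supply price at q = 178 is 35, so PS = ½ · [(85 - 16/3) + (85 - 35)] · 178 = 34621/3.
Change in producer surplus = 34621/3 - 26896/3 = 2575.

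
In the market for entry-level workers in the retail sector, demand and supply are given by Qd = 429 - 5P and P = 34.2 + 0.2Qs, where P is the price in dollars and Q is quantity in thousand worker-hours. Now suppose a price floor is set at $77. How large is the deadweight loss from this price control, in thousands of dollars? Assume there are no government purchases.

Rearranging supply gives Qs = 5P - 171. In a free market, 429 - 5P = 5P - 171 gives the equilibrium P* = 60, Q* = 129.
Because the floor (77) lies above the market-clearing price, it is binding.
At P = 77: Qd = 429 - 5·77 = 44 and Qs = 5·77 - 171 = 214.
Quantity traded falls to 44. At Q = 44 the demand price is (429 - 44)/5 = 77 and the supply price is (171 + 44)/5 = 43.
Deadweight loss = ½ · (77 - 43) · (129 - 44) = ½ · 34 · 85 = 1445.

1445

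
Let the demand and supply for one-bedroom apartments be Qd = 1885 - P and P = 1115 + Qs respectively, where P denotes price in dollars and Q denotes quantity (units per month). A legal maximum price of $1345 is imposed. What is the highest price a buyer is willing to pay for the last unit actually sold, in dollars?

Rearranging supply gives Qs = P - 1115. Equilibrium: 1885 - P = P - 1115, so 3000 = 2P and P* = 1500, Q* = 385.
Since 1345 < 1500, the ceiling is binding.
At P = 1345: Qd = 1885 - 1345 = 540 and Qs = 1345 - 1115 = 230.
Only 230 units reach the market. On the demand curve, the marginal buyer's willingness to pay at Q = 230 is (1885 - 230) = 1655.

1655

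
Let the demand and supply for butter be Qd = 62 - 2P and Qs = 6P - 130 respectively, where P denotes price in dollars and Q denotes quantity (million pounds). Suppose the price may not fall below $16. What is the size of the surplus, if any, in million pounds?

0

Equilibrium: 62 - 2P = 6P - 130, so 192 = 8P and P* = 24, Q* = 14.
The floor of 16 is below the equilibrium price 24, so it is not binding; the market clears at P* = 24, Q* = 14.
Since the control does not bind, there is no surplus.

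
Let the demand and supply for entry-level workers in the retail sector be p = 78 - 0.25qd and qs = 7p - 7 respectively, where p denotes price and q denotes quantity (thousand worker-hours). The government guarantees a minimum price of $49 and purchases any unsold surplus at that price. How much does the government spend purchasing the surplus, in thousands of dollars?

10780

Rearranging demand gives qd = 312 - 4p. Without the control the market clears where 312 - 4p = 7p - 7, i.e. p* = 29 and q* = 196.
Because the floor (49) lies above the market-clearing price, it is binding.
At p = 49: qd = 312 - 4·49 = 116 and qs = 7·49 - 7 = 336.
Surplus = qs - qd = 220.
Government expenditure = surplus × support price = 220 × 49 = 10780.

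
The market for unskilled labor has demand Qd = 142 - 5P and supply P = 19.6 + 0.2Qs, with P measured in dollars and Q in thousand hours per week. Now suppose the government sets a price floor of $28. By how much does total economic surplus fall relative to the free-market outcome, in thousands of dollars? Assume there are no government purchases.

Rearranging supply gives Qs = 5P - 98. Equilibrium: 142 - 5P = 5P - 98, so 240 = 10P and P* = 24, Q* = 22.
Since 28 > 24, the floor is binding.
At P = 28: Qd = 142 - 5·28 = 2 and Qs = 5·28 - 98 = 42.
Quantity traded falls to 2. At Q = 2 the demand price is (142 - 2)/5 = 28 and the supply price is (98 + 2)/5 = 20.
Deadweight loss = ½ · (28 - 20) · (22 - 2) = ½ · 8 · 20 = 80.

80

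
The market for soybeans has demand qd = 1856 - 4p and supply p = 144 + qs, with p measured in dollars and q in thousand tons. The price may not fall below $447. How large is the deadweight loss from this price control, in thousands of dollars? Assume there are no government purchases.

Rearranging supply gives qs = p - 144. In a free market, 1856 - 4p = p - 144 gives the equilibrium p* = 400, q* = 256.
Because the floor (447) lies above the market-clearing price, it is binding.
At p = 447: qd = 1856 - 4·447 = 68 and qs = 447 - 144 = 303.
Quantity traded falls to 68. At q = 68 the demand price is (1856 - 68)/4 = 447 and the supply price is 144 + 68 = 212.
Deadweight loss = ½ · (447 - 212) · (256 - 68) = ½ · 235 · 188 = 22090.

22090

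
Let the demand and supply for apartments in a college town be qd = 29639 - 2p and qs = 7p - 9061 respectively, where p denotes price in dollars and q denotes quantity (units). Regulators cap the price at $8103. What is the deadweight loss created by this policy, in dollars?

0

In a free market, 29639 - 2p = 7p - 9061 gives the equilibrium p* = 4300, q* = 21039.
The ceiling of 8103 is above the equilibrium price 4300, so it is not binding; the market clears at p* = 4300, q* = 21039.
Since the control does not bind, no trades are prevented and deadweight loss is zero.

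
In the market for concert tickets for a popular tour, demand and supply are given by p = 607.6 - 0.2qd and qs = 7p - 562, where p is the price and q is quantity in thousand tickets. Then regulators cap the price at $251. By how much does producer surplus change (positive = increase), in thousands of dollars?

Rearranging demand gives qd = 3038 - 5p. Setting quantity demanded equal to quantity supplied, 3038 - 5p = 7p - 562, gives p* = 300 and q* = 1538.
Since 251 < 300, the ceiling is binding.
At p = 251: qd = 3038 - 5·251 = 1783 and qs = 7·251 - 562 = 1195.
Producer surplus without the control is ½ · (300 - 562/7) · 1538 = 1182722/7.
With the ceiling, producers sell 1195 units at 251, so PS = ½ · (251 - 562/7) · 1195 = 1428025/14.
Change in producer surplus = 1428025/14 - 1182722/7 = -66958.5.

-66958.5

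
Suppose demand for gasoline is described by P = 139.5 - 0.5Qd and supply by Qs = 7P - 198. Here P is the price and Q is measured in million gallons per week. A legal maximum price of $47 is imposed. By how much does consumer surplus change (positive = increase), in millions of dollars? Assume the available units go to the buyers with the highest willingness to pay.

Rearranging demand gives Qd = 279 - 2P. Equilibrium: 279 - 2P = 7P - 198, so 477 = 9P and P* = 53, Q* = 173.
Because the ceiling (47) lies below the market-clearing price, it is binding.
At P = 47: Qd = 279 - 2·47 = 185 and Qs = 7·47 - 198 = 131.
Consumer surplus without the control is ½ · (139.5 - 53) · 173 = 7482.25.
With the ceiling, 131 units are sold at 47 (assume they go to the highest-value buyers). The demand price at Q = 131 is 74, so CS = ½ · [(139.5 - 47) + (74 - 47)] · 131 = 7827.25.
Change in consumer surplus = 7827.25 - 7482.25 = 345.

345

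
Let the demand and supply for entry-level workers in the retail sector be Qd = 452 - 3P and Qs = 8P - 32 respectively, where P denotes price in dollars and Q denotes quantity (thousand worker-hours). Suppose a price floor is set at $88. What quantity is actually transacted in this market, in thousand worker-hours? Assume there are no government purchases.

188

Equilibrium: 452 - 3P = 8P - 32, so 484 = 11P and P* = 44, Q* = 320.
Because the floor (88) lies above the market-clearing price, it is binding.
At P = 88: Qd = 452 - 3·88 = 188 and Qs = 8·88 - 32 = 672.
The quantity actually transacted is the short side, demand: 188.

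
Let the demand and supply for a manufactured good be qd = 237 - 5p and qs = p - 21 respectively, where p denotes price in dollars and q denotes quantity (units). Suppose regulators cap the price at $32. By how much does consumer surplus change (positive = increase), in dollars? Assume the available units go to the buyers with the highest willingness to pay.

Equilibrium: 237 - 5p = p - 21, so 258 = 6p and p* = 43, q* = 22.
Because the ceiling (32) lies below the market-clearing price, it is binding.
At p = 32: qd = 237 - 5·32 = 77 and qs = 32 - 21 = 11.
Consumer surplus without the control is ½ · (47.4 - 43) · 22 = 48.4.
With the ceiling, 11 units are sold at 32 (assume they go to the highest-value buyers). The demand price at q = 11 is 45.2, so CS = ½ · [(47.4 - 32) + (45.2 - 32)] · 11 = 157.3.
Change in consumer surplus = 157.3 - 48.4 = 108.9.

108.9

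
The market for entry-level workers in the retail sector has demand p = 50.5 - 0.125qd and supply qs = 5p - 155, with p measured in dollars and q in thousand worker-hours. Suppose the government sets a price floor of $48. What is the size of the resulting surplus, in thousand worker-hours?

65

Rearranging demand gives qd = 404 - 8p. Setting quantity demanded equal to quantity supplied, 404 - 8p = 5p - 155, gives p* = 43 and q* = 60.
Since 48 > 43, the floor is binding.
At p = 48: qd = 404 - 8·48 = 20 and qs = 5·48 - 155 = 85.
Surplus = qs - qd = 85 - 20 = 65.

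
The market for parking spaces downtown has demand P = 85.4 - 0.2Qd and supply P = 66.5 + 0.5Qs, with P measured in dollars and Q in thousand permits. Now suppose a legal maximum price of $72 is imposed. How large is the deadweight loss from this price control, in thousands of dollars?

Rearranging demand gives Qd = 427 - 5P; rearranging supply gives Qs = 2P - 133. Setting quantity demanded equal to quantity supplied, 427 - 5P = 2P - 133, gives P* = 80 and Q* = 27.
Since 72 < 80, the ceiling is binding.
At P = 72: Qd = 427 - 5·72 = 67 and Qs = 2·72 - 133 = 11.
Quantity traded falls to 11. At Q = 11 the demand price is (427 - 11)/5 = 83.2 and the supply price is (133 + 11)/2 = 72.
Deadweight loss = ½ · (83.2 - 72) · (27 - 11) = ½ · 11.2 · 16 = 89.6.

89.6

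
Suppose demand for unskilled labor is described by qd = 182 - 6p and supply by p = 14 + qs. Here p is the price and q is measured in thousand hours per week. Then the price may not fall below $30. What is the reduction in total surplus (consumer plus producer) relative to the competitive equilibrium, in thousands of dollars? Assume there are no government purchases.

Rearranging supply gives qs = p - 14. Setting quantity demanded equal to quantity supplied, 182 - 6p = p - 14, gives p* = 28 and q* = 14.
Since 30 > 28, the floor is binding.
At p = 30: qd = 182 - 6·30 = 2 and qs = 30 - 14 = 16.
Quantity traded falls to 2. At q = 2 the demand price is (182 - 2)/6 = 30 and the supply price is 14 + 2 = 16.
Deadweight loss = ½ · (30 - 16) · (14 - 2) = ½ · 14 · 12 = 84.

84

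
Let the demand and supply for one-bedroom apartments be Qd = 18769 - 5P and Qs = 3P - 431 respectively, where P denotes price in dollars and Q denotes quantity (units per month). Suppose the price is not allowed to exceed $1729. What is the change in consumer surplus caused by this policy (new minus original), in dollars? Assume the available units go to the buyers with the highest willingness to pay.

Without the control the market clears where 18769 - 5P = 3P - 431, i.e. P* = 2400 and Q* = 6769.
Since 1729 < 2400, the ceiling is binding.
At P = 1729: Qd = 18769 - 5·1729 = 10124 and Qs = 3·1729 - 431 = 4756.
Consumer surplus without the control is ½ · (3753.8 - 2400) · 6769 = 4581936.1.
With the ceiling, 4756 units are sold at 1729 (assume they go to the highest-value buyers). The demand price at Q = 4756 is 2802.6, so CS = ½ · [(3753.8 - 1729) + (2802.6 - 1729)] · 4756 = 7367995.2.
Change in consumer surplus = 7367995.2 - 4581936.1 = 2786059.1.

2786059.1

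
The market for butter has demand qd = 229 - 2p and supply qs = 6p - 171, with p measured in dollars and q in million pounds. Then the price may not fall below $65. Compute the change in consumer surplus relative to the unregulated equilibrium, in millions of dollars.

-1710

Setting quantity demanded equal to quantity supplied, 229 - 2p = 6p - 171, gives p* = 50 and q* = 129.
The floor of 65 is above the equilibrium price 50, so it binds.
At p = 65: qd = 229 - 2·65 = 99 and qs = 6·65 - 171 = 219.
Consumer surplus without the control is ½ · (114.5 - 50) · 129 = 4160.25.
With the floor, consumers buy 99 units at 65, so CS = ½ · (114.5 - 65) · 99 = 2450.25.
Change in consumer surplus = 2450.25 - 4160.25 = -1710.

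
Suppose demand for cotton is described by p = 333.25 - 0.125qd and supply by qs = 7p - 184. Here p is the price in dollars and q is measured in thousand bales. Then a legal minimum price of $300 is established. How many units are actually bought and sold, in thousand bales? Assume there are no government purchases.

266

Rearranging demand gives qd = 2666 - 8p. Without the control the market clears where 2666 - 8p = 7p - 184, i.e. p* = 190 and q* = 1146.
The floor of 300 is above the equilibrium price 190, so it binds.
At p = 300: qd = 2666 - 8·300 = 266 and qs = 7·300 - 184 = 1916.
The quantity actually transacted is the short side, demand: 266.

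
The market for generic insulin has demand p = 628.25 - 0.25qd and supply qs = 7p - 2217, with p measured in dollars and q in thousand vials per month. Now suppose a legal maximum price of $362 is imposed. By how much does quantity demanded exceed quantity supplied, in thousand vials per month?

Rearranging demand gives qd = 2513 - 4p. Setting quantity demanded equal to quantity supplied, 2513 - 4p = 7p - 2217, gives p* = 430 and q* = 793.
Since 362 < 430, the ceiling is binding.
At p = 362: qd = 2513 - 4·362 = 1065 and qs = 7·362 - 2217 = 317.
Shortage = qd - qs = 1065 - 317 = 748.

748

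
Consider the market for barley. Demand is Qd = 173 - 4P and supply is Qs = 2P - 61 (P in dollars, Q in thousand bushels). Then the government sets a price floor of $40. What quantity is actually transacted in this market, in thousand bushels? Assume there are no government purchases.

13

Setting quantity demanded equal to quantity supplied, 173 - 4P = 2P - 61, gives P* = 39 and Q* = 17.
Because the floor (40) lies above the market-clearing price, it is binding.
At P = 40: Qd = 173 - 4·40 = 13 and Qs = 2·40 - 61 = 19.
The quantity actually transacted is the short side, demand: 13.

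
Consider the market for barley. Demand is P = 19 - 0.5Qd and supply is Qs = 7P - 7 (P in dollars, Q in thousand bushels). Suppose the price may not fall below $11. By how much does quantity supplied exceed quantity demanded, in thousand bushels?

Rearranging demand gives Qd = 38 - 2P. Setting quantity demanded equal to quantity supplied, 38 - 2P = 7P - 7, gives P* = 5 and Q* = 28.
Because the floor (11) lies above the market-clearing price, it is binding.
At P = 11: Qd = 38 - 2·11 = 16 and Qs = 7·11 - 7 = 70.
Surplus = Qs - Qd = 70 - 16 = 54.

54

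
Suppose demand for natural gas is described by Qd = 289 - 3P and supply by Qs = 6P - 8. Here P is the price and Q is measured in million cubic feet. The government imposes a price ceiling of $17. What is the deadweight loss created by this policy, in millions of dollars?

2304

In a free market, 289 - 3P = 6P - 8 gives the equilibrium P* = 33, Q* = 190.
The ceiling of 17 is below the equilibrium price 33, so it binds.
At P = 17: Qd = 289 - 3·17 = 238 and Qs = 6·17 - 8 = 94.
Quantity traded falls to 94. At Q = 94 the demand price is (289 - 94)/3 = 65 and the supply price is (8 + 94)/6 = 17.
Deadweight loss = ½ · (65 - 17) · (190 - 94) = ½ · 48 · 96 = 2304.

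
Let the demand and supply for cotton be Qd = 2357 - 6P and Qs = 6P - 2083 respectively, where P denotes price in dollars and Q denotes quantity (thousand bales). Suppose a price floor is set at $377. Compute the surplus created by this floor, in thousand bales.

84

Setting quantity demanded equal to quantity supplied, 2357 - 6P = 6P - 2083, gives P* = 370 and Q* = 137.
Since 377 > 370, the floor is binding.
At P = 377: Qd = 2357 - 6·377 = 95 and Qs = 6·377 - 2083 = 179.
Surplus = Qs - Qd = 179 - 95 = 84.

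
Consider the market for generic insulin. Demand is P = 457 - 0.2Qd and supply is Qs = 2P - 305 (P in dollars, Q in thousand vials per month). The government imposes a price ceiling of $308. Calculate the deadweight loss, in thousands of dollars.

Rearranging demand gives Qd = 2285 - 5P. Without the control the market clears where 2285 - 5P = 2P - 305, i.e. P* = 370 and Q* = 435.
Because the ceiling (308) lies below the market-clearing price, it is binding.
At P = 308: Qd = 2285 - 5·308 = 745 and Qs = 2·308 - 305 = 311.
Quantity traded falls to 311. At Q = 311 the demand price is (2285 - 311)/5 = 394.8 and the supply price is (305 + 311)/2 = 308.
Deadweight loss = ½ · (394.8 - 308) · (435 - 311) = ½ · 86.8 · 124 = 5381.6.

5381.6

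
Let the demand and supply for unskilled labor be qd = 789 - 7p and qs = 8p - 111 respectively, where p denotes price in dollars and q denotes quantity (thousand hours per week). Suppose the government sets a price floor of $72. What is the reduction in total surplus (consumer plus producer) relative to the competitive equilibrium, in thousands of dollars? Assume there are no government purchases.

945

In a free market, 789 - 7p = 8p - 111 gives the equilibrium p* = 60, q* = 369.
The floor of 72 is above the equilibrium price 60, so it binds.
At p = 72: qd = 789 - 7·72 = 285 and qs = 8·72 - 111 = 465.
Quantity traded falls to 285. At q = 285 the demand price is (789 - 285)/7 = 72 and the supply price is (111 + 285)/8 = 49.5.
Deadweight loss = ½ · (72 - 49.5) · (369 - 285) = ½ · 22.5 · 84 = 945.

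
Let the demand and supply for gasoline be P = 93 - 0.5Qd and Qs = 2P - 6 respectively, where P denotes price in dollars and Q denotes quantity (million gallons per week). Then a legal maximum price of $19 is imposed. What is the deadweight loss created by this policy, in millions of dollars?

Rearranging demand gives Qd = 186 - 2P. In a free market, 186 - 2P = 2P - 6 gives the equilibrium P* = 48, Q* = 90.
The ceiling of 19 is below the equilibrium price 48, so it binds.
At P = 19: Qd = 186 - 2·19 = 148 and Qs = 2·19 - 6 = 32.
Quantity traded falls to 32. At Q = 32 the demand price is (186 - 32)/2 = 77 and the supply price is (6 + 32)/2 = 19.
Deadweight loss = ½ · (77 - 19) · (90 - 32) = ½ · 58 · 58 = 1682.

1682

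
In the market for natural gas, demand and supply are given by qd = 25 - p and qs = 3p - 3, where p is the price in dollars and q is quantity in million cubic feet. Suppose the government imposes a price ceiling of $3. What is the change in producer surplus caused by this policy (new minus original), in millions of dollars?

Setting quantity demanded equal to quantity supplied, 25 - p = 3p - 3, gives p* = 7 and q* = 18.
The ceiling of 3 is below the equilibrium price 7, so it binds.
At p = 3: qd = 25 - 3 = 22 and qs = 3·3 - 3 = 6.
Producer surplus without the control is ½ · (7 - 1) · 18 = 54.
With the ceiling, producers sell 6 units at 3, so PS = ½ · (3 - 1) · 6 = 6.
Change in producer surplus = 6 - 54 = -48.

-48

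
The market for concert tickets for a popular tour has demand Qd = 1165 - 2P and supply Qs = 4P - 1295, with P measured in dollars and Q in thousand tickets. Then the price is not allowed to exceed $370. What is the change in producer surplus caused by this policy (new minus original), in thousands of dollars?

Without the control the market clears where 1165 - 2P = 4P - 1295, i.e. P* = 410 and Q* = 345.
Since 370 < 410, the ceiling is binding.
At P = 370: Qd = 1165 - 2·370 = 425 and Qs = 4·370 - 1295 = 185.
Producer surplus without the control is ½ · (410 - 323.75) · 345 = 14878.125.
With the ceiling, producers sell 185 units at 370, so PS = ½ · (370 - 323.75) · 185 = 4278.125.
Change in producer surplus = 4278.125 - 14878.125 = -10600.

-10600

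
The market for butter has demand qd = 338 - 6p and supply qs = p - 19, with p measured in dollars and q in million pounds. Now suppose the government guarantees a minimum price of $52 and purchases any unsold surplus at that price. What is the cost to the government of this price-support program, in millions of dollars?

364

Equilibrium: 338 - 6p = p - 19, so 357 = 7p and p* = 51, q* = 32.
Since 52 > 51, the floor is binding.
At p = 52: qd = 338 - 6·52 = 26 and qs = 52 - 19 = 33.
Surplus = qs - qd = 7.
Government expenditure = surplus × support price = 7 × 52 = 364.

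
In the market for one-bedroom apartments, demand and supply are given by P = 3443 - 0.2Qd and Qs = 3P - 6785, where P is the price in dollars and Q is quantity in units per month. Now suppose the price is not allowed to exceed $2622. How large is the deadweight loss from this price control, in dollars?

342921.6

Rearranging demand gives Qd = 17215 - 5P. In a free market, 17215 - 5P = 3P - 6785 gives the equilibrium P* = 3000, Q* = 2215.
Because the ceiling (2622) lies below the market-clearing price, it is binding.
At P = 2622: Qd = 17215 - 5·2622 = 4105 and Qs = 3·2622 - 6785 = 1081.
Quantity traded falls to 1081. At Q = 1081 the demand price is (17215 - 1081)/5 = 3226.8 and the supply price is (6785 + 1081)/3 = 2622.
Deadweight loss = ½ · (3226.8 - 2622) · (2215 - 1081) = ½ · 604.8 · 1134 = 342921.6.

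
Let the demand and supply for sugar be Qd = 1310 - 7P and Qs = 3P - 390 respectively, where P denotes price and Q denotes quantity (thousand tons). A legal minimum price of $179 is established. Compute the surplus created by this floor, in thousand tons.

90

In a free market, 1310 - 7P = 3P - 390 gives the equilibrium P* = 170, Q* = 120.
The floor of 179 is above the equilibrium price 170, so it binds.
At P = 179: Qd = 1310 - 7·179 = 57 and Qs = 3·179 - 390 = 147.
Surplus = Qs - Qd = 147 - 57 = 90.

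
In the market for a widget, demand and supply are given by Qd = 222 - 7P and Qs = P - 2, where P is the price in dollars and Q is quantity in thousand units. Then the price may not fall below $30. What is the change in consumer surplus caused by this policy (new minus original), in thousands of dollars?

-38

Without the control the market clears where 222 - 7P = P - 2, i.e. P* = 28 and Q* = 26.
The floor of 30 is above the equilibrium price 28, so it binds.
At P = 30: Qd = 222 - 7·30 = 12 and Qs = 30 - 2 = 28.
Consumer surplus without the control is ½ · (222/7 - 28) · 26 = 338/7.
With the floor, consumers buy 12 units at 30, so CS = ½ · (222/7 - 30) · 12 = 72/7.
Change in consumer surplus = 72/7 - 338/7 = -38.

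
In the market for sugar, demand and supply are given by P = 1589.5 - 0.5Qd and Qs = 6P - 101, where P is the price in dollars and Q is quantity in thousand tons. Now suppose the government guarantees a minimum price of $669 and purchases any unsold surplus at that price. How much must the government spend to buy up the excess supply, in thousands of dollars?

1386168

Rearranging demand gives Qd = 3179 - 2P. In a free market, 3179 - 2P = 6P - 101 gives the equilibrium P* = 410, Q* = 2359.
Since 669 > 410, the floor is binding.
At P = 669: Qd = 3179 - 2·669 = 1841 and Qs = 6·669 - 101 = 3913.
Surplus = Qs - Qd = 2072.
Government expenditure = surplus × support price = 2072 × 669 = 1386168.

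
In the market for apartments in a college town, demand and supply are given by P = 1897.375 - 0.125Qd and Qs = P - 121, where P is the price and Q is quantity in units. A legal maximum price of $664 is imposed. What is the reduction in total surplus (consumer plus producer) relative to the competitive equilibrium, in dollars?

603729

Rearranging demand gives Qd = 15179 - 8P. Without the control the market clears where 15179 - 8P = P - 121, i.e. P* = 1700 and Q* = 1579.
Because the ceiling (664) lies below the market-clearing price, it is binding.
At P = 664: Qd = 15179 - 8·664 = 9867 and Qs = 664 - 121 = 543.
Quantity traded falls to 543. At Q = 543 the demand price is (15179 - 543)/8 = 1829.5 and the supply price is 121 + 543 = 664.
Deadweight loss = ½ · (1829.5 - 664) · (1579 - 543) = ½ · 1165.5 · 1036 = 603729.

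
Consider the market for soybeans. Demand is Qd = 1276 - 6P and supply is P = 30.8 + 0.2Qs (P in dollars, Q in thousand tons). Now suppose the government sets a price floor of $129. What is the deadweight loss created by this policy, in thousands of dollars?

0

Rearranging supply gives Qs = 5P - 154. Without the control the market clears where 1276 - 6P = 5P - 154, i.e. P* = 130 and Q* = 496.
The floor of 129 is below the equilibrium price 130, so it is not binding; the market clears at P* = 130, Q* = 496.
Since the control does not bind, no trades are prevented and deadweight loss is zero.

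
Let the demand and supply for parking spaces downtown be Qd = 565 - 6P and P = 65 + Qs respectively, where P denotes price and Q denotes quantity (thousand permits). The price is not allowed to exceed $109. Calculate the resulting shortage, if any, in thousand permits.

0

Rearranging supply gives Qs = P - 65. Equilibrium: 565 - 6P = P - 65, so 630 = 7P and P* = 90, Q* = 25.
The ceiling of 109 is above the equilibrium price 90, so it is not binding; the market clears at P* = 90, Q* = 25.
Since the control does not bind, there is no shortage.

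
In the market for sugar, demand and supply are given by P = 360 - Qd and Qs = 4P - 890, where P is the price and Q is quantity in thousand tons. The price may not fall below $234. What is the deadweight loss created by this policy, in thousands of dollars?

0

Rearranging demand gives Qd = 360 - P. Without the control the market clears where 360 - P = 4P - 890, i.e. P* = 250 and Q* = 110.
Since 234 is below P* = 250, the floor does not bind and the free-market outcome prevails.
Since the control does not bind, no trades are prevented and deadweight loss is zero.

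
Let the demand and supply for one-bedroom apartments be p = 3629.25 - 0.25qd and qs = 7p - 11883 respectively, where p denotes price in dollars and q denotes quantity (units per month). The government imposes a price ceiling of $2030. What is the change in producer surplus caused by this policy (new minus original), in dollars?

-1340140

Rearranging demand gives qd = 14517 - 4p. Equilibrium: 14517 - 4p = 7p - 11883, so 26400 = 11p and p* = 2400, q* = 4917.
The ceiling of 2030 is below the equilibrium price 2400, so it binds.
At p = 2030: qd = 14517 - 4·2030 = 6397 and qs = 7·2030 - 11883 = 2327.
Producer surplus without the control is ½ · (2400 - 11883/7) · 4917 = 24176889/14.
With the ceiling, producers sell 2327 units at 2030, so PS = ½ · (2030 - 11883/7) · 2327 = 5414929/14.
Change in producer surplus = 5414929/14 - 24176889/14 = -1340140.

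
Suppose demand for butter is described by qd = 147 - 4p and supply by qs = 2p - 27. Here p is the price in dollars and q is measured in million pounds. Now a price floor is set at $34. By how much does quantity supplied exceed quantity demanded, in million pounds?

Without the control the market clears where 147 - 4p = 2p - 27, i.e. p* = 29 and q* = 31.
Since 34 > 29, the floor is binding.
At p = 34: qd = 147 - 4·34 = 11 and qs = 2·34 - 27 = 41.
Surplus = qs - qd = 41 - 11 = 30.

30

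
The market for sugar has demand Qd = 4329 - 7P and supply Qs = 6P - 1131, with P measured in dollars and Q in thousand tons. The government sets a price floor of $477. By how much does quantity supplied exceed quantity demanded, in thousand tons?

Setting quantity demanded equal to quantity supplied, 4329 - 7P = 6P - 1131, gives P* = 420 and Q* = 1389.
The floor of 477 is above the equilibrium price 420, so it binds.
At P = 477: Qd = 4329 - 7·477 = 990 and Qs = 6·477 - 1131 = 1731.
Surplus = Qs - Qd = 1731 - 990 = 741.

741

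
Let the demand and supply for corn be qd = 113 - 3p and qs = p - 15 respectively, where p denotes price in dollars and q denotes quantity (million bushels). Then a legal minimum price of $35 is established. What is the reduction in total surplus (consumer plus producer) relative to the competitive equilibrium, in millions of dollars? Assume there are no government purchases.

Without the control the market clears where 113 - 3p = p - 15, i.e. p* = 32 and q* = 17.
Since 35 > 32, the floor is binding.
At p = 35: qd = 113 - 3·35 = 8 and qs = 35 - 15 = 20.
Quantity traded falls to 8. At q = 8 the demand price is (113 - 8)/3 = 35 and the supply price is 15 + 8 = 23.
Deadweight loss = ½ · (35 - 23) · (17 - 8) = ½ · 12 · 9 = 54.

54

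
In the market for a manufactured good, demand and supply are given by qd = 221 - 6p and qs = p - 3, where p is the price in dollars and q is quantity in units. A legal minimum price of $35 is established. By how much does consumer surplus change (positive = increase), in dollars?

Equilibrium: 221 - 6p = p - 3, so 224 = 7p and p* = 32, q* = 29.
The floor of 35 is above the equilibrium price 32, so it binds.
At p = 35: qd = 221 - 6·35 = 11 and qs = 35 - 3 = 32.
Consumer surplus without the control is ½ · (221/6 - 32) · 29 = 841/12.
With the floor, consumers buy 11 units at 35, so CS = ½ · (221/6 - 35) · 11 = 121/12.
Change in consumer surplus = 121/12 - 841/12 = -60.

-60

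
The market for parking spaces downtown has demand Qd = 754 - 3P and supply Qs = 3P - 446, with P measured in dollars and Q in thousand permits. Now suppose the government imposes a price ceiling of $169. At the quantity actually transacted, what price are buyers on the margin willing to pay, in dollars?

In a free market, 754 - 3P = 3P - 446 gives the equilibrium P* = 200, Q* = 154.
Because the ceiling (169) lies below the market-clearing price, it is binding.
At P = 169: Qd = 754 - 3·169 = 247 and Qs = 3·169 - 446 = 61.
Only 61 units reach the market. On the demand curve, the marginal buyer's willingness to pay at Q = 61 is (754 - 61)/3 = 231.

231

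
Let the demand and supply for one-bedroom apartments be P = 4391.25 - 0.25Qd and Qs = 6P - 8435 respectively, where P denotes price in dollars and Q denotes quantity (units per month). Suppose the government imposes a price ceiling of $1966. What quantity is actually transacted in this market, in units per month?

3361

Rearranging demand gives Qd = 17565 - 4P. Setting quantity demanded equal to quantity supplied, 17565 - 4P = 6P - 8435, gives P* = 2600 and Q* = 7165.
Because the ceiling (1966) lies below the market-clearing price, it is binding.
At P = 1966: Qd = 17565 - 4·1966 = 9701 and Qs = 6·1966 - 8435 = 3361.
The quantity actually transacted is the short side, supply: 3361.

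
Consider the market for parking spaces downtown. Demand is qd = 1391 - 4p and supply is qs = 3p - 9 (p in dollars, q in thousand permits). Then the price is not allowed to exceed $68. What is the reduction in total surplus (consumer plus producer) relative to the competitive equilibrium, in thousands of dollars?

45738

Without the control the market clears where 1391 - 4p = 3p - 9, i.e. p* = 200 and q* = 591.
The ceiling of 68 is below the equilibrium price 200, so it binds.
At p = 68: qd = 1391 - 4·68 = 1119 and qs = 3·68 - 9 = 195.
Quantity traded falls to 195. At q = 195 the demand price is (1391 - 195)/4 = 299 and the supply price is (9 + 195)/3 = 68.
Deadweight loss = ½ · (299 - 68) · (591 - 195) = ½ · 231 · 396 = 45738.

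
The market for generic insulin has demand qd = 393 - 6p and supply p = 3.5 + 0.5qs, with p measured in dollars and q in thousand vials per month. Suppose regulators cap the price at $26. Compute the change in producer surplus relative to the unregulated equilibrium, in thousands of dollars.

Rearranging supply gives qs = 2p - 7. In a free market, 393 - 6p = 2p - 7 gives the equilibrium p* = 50, q* = 93.
The ceiling of 26 is below the equilibrium price 50, so it binds.
At p = 26: qd = 393 - 6·26 = 237 and qs = 2·26 - 7 = 45.
Producer surplus without the control is ½ · (50 - 3.5) · 93 = 2162.25.
With the ceiling, producers sell 45 units at 26, so PS = ½ · (26 - 3.5) · 45 = 506.25.
Change in producer surplus = 506.25 - 2162.25 = -1656.

-1656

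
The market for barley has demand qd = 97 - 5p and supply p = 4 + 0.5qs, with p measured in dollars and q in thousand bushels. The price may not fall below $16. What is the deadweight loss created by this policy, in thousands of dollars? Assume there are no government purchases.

Rearranging supply gives qs = 2p - 8. In a free market, 97 - 5p = 2p - 8 gives the equilibrium p* = 15, q* = 22.
Because the floor (16) lies above the market-clearing price, it is binding.
At p = 16: qd = 97 - 5·16 = 17 and qs = 2·16 - 8 = 24.
Quantity traded falls to 17. At q = 17 the demand price is (97 - 17)/5 = 16 and the supply price is (8 + 17)/2 = 12.5.
Deadweight loss = ½ · (16 - 12.5) · (22 - 17) = ½ · 3.5 · 5 = 8.75.

8.75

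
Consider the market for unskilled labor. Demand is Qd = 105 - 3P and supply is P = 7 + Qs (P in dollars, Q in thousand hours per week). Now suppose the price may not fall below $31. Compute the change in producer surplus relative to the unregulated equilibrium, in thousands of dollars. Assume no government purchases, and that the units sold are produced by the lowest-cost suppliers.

Rearranging supply gives Qs = P - 7. Without the control the market clears where 105 - 3P = P - 7, i.e. P* = 28 and Q* = 21.
The floor of 31 is above the equilibrium price 28, so it binds.
At P = 31: Qd = 105 - 3·31 = 12 and Qs = 31 - 7 = 24.
Producer surplus without the control is ½ · (28 - 7) · 21 = 220.5.
With the floor, 12 units are sold at 31. The supply price at Q = 12 is 19, so PS = ½ · [(31 - 7) + (31 - 19)] · 12 = 216.
Change in producer surplus = 216 - 220.5 = -4.5.

-4.5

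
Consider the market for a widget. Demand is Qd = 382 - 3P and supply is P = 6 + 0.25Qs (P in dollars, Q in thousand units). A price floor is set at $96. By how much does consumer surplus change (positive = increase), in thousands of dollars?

Rearranging supply gives Qs = 4P - 24. In a free market, 382 - 3P = 4P - 24 gives the equilibrium P* = 58, Q* = 208.
The floor of 96 is above the equilibrium price 58, so it binds.
At P = 96: Qd = 382 - 3·96 = 94 and Qs = 4·96 - 24 = 360.
Consumer surplus without the control is ½ · (382/3 - 58) · 208 = 21632/3.
With the floor, consumers buy 94 units at 96, so CS = ½ · (382/3 - 96) · 94 = 4418/3.
Change in consumer surplus = 4418/3 - 21632/3 = -5738.

-5738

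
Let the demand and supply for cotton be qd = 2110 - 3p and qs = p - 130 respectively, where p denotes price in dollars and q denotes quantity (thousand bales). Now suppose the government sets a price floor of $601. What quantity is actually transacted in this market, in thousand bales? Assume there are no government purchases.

307

Setting quantity demanded equal to quantity supplied, 2110 - 3p = p - 130, gives p* = 560 and q* = 430.
The floor of 601 is above the equilibrium price 560, so it binds.
At p = 601: qd = 2110 - 3·601 = 307 and qs = 601 - 130 = 471.
The quantity actually transacted is the short side, demand: 307.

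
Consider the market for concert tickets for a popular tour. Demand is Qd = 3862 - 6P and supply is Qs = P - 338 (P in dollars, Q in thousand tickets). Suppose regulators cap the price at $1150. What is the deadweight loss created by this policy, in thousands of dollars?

0

Setting quantity demanded equal to quantity supplied, 3862 - 6P = P - 338, gives P* = 600 and Q* = 262.
The ceiling of 1150 is above the equilibrium price 600, so it is not binding; the market clears at P* = 600, Q* = 262.
Since the control does not bind, no trades are prevented and deadweight loss is zero.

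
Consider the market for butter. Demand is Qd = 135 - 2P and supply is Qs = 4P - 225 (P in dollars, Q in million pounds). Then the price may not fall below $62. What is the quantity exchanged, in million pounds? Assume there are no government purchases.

11

Setting quantity demanded equal to quantity supplied, 135 - 2P = 4P - 225, gives P* = 60 and Q* = 15.
The floor of 62 is above the equilibrium price 60, so it binds.
At P = 62: Qd = 135 - 2·62 = 11 and Qs = 4·62 - 225 = 23.
The quantity actually transacted is the short side, demand: 11.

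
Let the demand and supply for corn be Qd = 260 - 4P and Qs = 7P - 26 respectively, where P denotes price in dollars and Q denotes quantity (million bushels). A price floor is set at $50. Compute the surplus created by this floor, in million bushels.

264

Equilibrium: 260 - 4P = 7P - 26, so 286 = 11P and P* = 26, Q* = 156.
The floor of 50 is above the equilibrium price 26, so it binds.
At P = 50: Qd = 260 - 4·50 = 60 and Qs = 7·50 - 26 = 324.
Surplus = Qs - Qd = 324 - 60 = 264.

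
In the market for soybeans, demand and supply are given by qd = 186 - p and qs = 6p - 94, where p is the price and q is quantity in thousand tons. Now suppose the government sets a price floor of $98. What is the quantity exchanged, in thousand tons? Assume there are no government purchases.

Setting quantity demanded equal to quantity supplied, 186 - p = 6p - 94, gives p* = 40 and q* = 146.
Since 98 > 40, the floor is binding.
At p = 98: qd = 186 - 98 = 88 and qs = 6·98 - 94 = 494.
The quantity actually transacted is the short side, demand: 88.

88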